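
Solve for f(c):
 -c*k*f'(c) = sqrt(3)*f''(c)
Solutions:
 f(c) = Piecewise((-sqrt(2)*3^(1/4)*sqrt(pi)*C1*erf(sqrt(2)*3^(3/4)*c*sqrt(k)/6)/(2*sqrt(k)) - C2, (k > 0) | (k < 0)), (-C1*c - C2, True))


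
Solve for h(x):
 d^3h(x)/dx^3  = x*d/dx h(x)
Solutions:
 h(x) = C1 + Integral(C2*airyai(x) + C3*airybi(x), x)


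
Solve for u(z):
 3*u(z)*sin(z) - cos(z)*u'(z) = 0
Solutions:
 u(z) = C1/cos(z)^3


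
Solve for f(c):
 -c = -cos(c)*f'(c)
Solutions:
 f(c) = C1 + Integral(c/cos(c), c)


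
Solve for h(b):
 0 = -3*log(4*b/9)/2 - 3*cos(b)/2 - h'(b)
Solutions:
 h(b) = C1 - 3*b*log(b)/2 - 3*b*log(2) + 3*b/2 + 3*b*log(3) - 3*sin(b)/2


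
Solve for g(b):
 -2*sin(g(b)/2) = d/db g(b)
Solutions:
 g(b) = -2*acos((-C1 - exp(2*b))/(C1 - exp(2*b))) + 4*pi
 g(b) = 2*acos((-C1 - exp(2*b))/(C1 - exp(2*b)))


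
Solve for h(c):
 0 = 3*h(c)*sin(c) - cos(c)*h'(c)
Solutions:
 h(c) = C1/cos(c)^3


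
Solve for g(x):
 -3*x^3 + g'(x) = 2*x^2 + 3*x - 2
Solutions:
 g(x) = C1 + 3*x^4/4 + 2*x^3/3 + 3*x^2/2 - 2*x


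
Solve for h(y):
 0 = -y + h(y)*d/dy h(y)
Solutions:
 h(y) = -sqrt(C1 + y^2)
 h(y) = sqrt(C1 + y^2)


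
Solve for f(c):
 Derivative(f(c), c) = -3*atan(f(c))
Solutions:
 Integral(1/atan(_y), (_y, f(c))) = C1 - 3*c


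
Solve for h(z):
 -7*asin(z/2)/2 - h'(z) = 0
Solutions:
 h(z) = C1 - 7*z*asin(z/2)/2 - 7*sqrt(4 - z^2)/2


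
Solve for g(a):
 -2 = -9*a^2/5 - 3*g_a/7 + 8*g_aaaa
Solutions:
 g(a) = C1 + C4*exp(3^(1/3)*7^(2/3)*a/14) - 7*a^3/5 + 14*a/3 + (C2*sin(3^(5/6)*7^(2/3)*a/28) + C3*cos(3^(5/6)*7^(2/3)*a/28))*exp(-3^(1/3)*7^(2/3)*a/28)


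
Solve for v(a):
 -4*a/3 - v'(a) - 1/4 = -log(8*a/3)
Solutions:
 v(a) = C1 - 2*a^2/3 + a*log(a) - 5*a/4 + a*log(8/3)


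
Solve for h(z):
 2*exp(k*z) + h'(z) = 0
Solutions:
 h(z) = C1 - 2*exp(k*z)/k


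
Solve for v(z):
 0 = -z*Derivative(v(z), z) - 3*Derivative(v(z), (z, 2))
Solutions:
 v(z) = C1 + C2*erf(sqrt(6)*z/6)


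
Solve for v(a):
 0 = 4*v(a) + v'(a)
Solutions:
 v(a) = C1*exp(-4*a)


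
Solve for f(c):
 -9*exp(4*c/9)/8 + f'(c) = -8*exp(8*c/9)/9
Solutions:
 f(c) = C1 + 81*exp(4*c/9)/32 - exp(c)^(8/9)


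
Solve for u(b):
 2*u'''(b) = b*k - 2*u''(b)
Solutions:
 u(b) = C1 + C2*b + C3*exp(-b) + b^3*k/12 - b^2*k/4


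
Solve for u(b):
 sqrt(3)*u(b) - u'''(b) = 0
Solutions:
 u(b) = C3*exp(3^(1/6)*b) + (C1*sin(3^(2/3)*b/2) + C2*cos(3^(2/3)*b/2))*exp(-3^(1/6)*b/2)


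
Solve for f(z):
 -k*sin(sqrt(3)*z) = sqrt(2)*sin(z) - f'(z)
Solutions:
 f(z) = C1 - sqrt(3)*k*cos(sqrt(3)*z)/3 - sqrt(2)*cos(z)


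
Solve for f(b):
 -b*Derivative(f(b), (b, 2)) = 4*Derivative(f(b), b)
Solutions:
 f(b) = C1 + C2/b^3


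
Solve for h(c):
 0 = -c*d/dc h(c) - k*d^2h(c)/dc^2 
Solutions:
 h(c) = C1 + C2*sqrt(k)*erf(sqrt(2)*c*sqrt(1/k)/2)


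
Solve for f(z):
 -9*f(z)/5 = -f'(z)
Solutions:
 f(z) = C1*exp(9*z/5)


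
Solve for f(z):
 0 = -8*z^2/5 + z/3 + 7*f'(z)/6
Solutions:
 f(z) = C1 + 16*z^3/35 - z^2/7


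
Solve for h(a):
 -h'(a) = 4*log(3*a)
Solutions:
 h(a) = C1 - 4*a*log(a) - a*log(81) + 4*a


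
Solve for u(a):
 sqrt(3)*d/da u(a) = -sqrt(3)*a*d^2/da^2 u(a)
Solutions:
 u(a) = C1 + C2*log(a)


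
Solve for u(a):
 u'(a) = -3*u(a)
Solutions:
 u(a) = C1*exp(-3*a)


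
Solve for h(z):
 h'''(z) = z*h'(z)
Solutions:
 h(z) = C1 + Integral(C2*airyai(z) + C3*airybi(z), z)


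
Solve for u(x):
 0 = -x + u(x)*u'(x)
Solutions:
 u(x) = -sqrt(C1 + x^2)
 u(x) = sqrt(C1 + x^2)


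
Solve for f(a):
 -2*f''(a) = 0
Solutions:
 f(a) = C1 + C2*a


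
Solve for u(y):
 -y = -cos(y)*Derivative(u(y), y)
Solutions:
 u(y) = C1 + Integral(y/cos(y), y)


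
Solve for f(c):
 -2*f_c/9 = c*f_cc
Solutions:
 f(c) = C1 + C2*c^(7/9)


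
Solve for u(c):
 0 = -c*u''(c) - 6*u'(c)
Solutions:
 u(c) = C1 + C2/c^5


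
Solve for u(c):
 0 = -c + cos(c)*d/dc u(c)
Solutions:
 u(c) = C1 + Integral(c/cos(c), c)


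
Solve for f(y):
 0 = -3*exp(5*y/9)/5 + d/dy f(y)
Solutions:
 f(y) = C1 + 27*exp(5*y/9)/25


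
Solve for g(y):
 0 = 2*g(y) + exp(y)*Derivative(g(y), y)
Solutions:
 g(y) = C1*exp(2*exp(-y))


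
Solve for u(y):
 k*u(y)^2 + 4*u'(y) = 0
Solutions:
 u(y) = 4/(C1 + k*y)


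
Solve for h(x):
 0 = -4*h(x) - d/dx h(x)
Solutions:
 h(x) = C1*exp(-4*x)


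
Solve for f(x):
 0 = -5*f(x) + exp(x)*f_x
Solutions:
 f(x) = C1*exp(-5*exp(-x))


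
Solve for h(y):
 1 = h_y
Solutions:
 h(y) = C1 + y


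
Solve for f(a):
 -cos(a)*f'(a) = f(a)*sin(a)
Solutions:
 f(a) = C1*cos(a)


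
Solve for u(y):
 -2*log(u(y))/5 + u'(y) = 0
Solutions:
 li(u(y)) = C1 + 2*y/5


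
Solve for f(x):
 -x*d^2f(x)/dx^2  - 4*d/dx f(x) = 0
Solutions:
 f(x) = C1 + C2/x^3


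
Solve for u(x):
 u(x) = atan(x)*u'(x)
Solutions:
 u(x) = C1*exp(Integral(1/atan(x), x))


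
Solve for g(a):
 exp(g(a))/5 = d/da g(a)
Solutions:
 g(a) = log(-1/(C1 + a)) + log(5)


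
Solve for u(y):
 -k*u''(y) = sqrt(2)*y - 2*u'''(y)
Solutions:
 u(y) = C1 + C2*y + C3*exp(k*y/2) - sqrt(2)*y^3/(6*k) - sqrt(2)*y^2/k^2


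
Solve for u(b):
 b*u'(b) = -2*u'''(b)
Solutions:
 u(b) = C1 + Integral(C2*airyai(-2^(2/3)*b/2) + C3*airybi(-2^(2/3)*b/2), b)


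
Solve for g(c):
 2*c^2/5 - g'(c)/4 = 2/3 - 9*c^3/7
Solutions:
 g(c) = C1 + 9*c^4/7 + 8*c^3/15 - 8*c/3


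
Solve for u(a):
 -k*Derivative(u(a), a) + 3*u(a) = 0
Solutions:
 u(a) = C1*exp(3*a/k)


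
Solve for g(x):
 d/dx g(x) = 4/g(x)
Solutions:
 g(x) = -sqrt(C1 + 8*x)
 g(x) = sqrt(C1 + 8*x)


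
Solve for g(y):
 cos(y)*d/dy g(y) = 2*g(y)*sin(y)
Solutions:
 g(y) = C1/cos(y)^2


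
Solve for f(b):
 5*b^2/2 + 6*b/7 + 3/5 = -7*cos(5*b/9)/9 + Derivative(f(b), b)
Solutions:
 f(b) = C1 + 5*b^3/6 + 3*b^2/7 + 3*b/5 + 7*sin(5*b/9)/5


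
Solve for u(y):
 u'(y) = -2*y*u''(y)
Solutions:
 u(y) = C1 + C2*sqrt(y)


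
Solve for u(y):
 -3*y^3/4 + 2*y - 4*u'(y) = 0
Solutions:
 u(y) = C1 - 3*y^4/64 + y^2/4


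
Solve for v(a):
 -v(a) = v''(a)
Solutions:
 v(a) = C1*sin(a) + C2*cos(a)


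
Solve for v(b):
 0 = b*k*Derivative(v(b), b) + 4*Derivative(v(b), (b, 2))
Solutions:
 v(b) = Piecewise((-sqrt(2)*sqrt(pi)*C1*erf(sqrt(2)*b*sqrt(k)/4)/sqrt(k) - C2, (k > 0) | (k < 0)), (-C1*b - C2, True))


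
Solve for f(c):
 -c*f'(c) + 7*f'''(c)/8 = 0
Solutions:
 f(c) = C1 + Integral(C2*airyai(2*7^(2/3)*c/7) + C3*airybi(2*7^(2/3)*c/7), c)


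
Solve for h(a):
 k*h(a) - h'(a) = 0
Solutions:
 h(a) = C1*exp(a*k)


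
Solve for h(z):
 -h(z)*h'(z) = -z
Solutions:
 h(z) = -sqrt(C1 + z^2)
 h(z) = sqrt(C1 + z^2)


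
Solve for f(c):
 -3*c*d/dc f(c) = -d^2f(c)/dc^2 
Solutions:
 f(c) = C1 + C2*erfi(sqrt(6)*c/2)


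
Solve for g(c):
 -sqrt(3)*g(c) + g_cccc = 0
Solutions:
 g(c) = C1*exp(-3^(1/8)*c) + C2*exp(3^(1/8)*c) + C3*sin(3^(1/8)*c) + C4*cos(3^(1/8)*c)


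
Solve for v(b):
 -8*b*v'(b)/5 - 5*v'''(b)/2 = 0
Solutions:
 v(b) = C1 + Integral(C2*airyai(-2*10^(1/3)*b/5) + C3*airybi(-2*10^(1/3)*b/5), b)


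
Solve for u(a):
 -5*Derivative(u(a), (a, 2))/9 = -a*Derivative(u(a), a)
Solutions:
 u(a) = C1 + C2*erfi(3*sqrt(10)*a/10)


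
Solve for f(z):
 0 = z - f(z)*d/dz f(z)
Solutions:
 f(z) = -sqrt(C1 + z^2)
 f(z) = sqrt(C1 + z^2)


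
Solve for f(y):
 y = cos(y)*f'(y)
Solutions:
 f(y) = C1 + Integral(y/cos(y), y)


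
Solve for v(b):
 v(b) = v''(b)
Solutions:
 v(b) = C1*exp(-b) + C2*exp(b)


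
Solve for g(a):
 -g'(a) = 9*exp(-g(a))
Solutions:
 g(a) = log(C1 - 9*a)


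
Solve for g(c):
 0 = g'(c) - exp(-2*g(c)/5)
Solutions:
 g(c) = 5*log(-sqrt(C1 + c)) - 5*log(5) + 5*log(10)/2
 g(c) = 5*log(C1 + c)/2 - 5*log(5) + 5*log(10)/2


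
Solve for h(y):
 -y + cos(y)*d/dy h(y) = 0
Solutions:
 h(y) = C1 + Integral(y/cos(y), y)


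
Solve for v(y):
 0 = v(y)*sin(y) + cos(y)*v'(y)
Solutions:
 v(y) = C1*cos(y)


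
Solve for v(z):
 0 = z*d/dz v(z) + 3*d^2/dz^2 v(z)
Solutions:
 v(z) = C1 + C2*erf(sqrt(6)*z/6)


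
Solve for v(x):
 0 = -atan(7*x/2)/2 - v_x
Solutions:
 v(x) = C1 - x*atan(7*x/2)/2 + log(49*x^2 + 4)/14


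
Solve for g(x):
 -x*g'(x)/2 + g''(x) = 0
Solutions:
 g(x) = C1 + C2*erfi(x/2)


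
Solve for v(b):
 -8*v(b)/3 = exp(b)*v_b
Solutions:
 v(b) = C1*exp(8*exp(-b)/3)


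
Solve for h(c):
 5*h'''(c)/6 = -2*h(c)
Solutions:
 h(c) = C3*exp(c*(-12^(1/3)*5^(2/3) + 3*10^(2/3)*3^(1/3))/20)*sin(10^(2/3)*3^(5/6)*c/10) + C4*exp(c*(-12^(1/3)*5^(2/3) + 3*10^(2/3)*3^(1/3))/20)*cos(10^(2/3)*3^(5/6)*c/10) + C5*exp(-c*(12^(1/3)*5^(2/3) + 3*10^(2/3)*3^(1/3))/20) + (C1*sin(10^(2/3)*3^(5/6)*c/10) + C2*cos(10^(2/3)*3^(5/6)*c/10))*exp(12^(1/3)*5^(2/3)*c/10)


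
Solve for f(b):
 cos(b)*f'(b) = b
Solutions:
 f(b) = C1 + Integral(b/cos(b), b)


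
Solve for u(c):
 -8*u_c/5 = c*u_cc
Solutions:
 u(c) = C1 + C2/c^(3/5)


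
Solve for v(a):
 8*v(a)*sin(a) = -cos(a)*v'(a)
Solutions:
 v(a) = C1*cos(a)^8


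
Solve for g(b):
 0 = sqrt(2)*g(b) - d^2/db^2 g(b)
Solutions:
 g(b) = C1*exp(-2^(1/4)*b) + C2*exp(2^(1/4)*b)


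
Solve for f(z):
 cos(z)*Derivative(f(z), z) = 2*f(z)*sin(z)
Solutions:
 f(z) = C1/cos(z)^2


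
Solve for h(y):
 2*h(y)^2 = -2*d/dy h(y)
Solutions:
 h(y) = 1/(C1 + y)


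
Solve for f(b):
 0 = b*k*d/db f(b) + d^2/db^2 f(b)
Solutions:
 f(b) = Piecewise((-sqrt(2)*sqrt(pi)*C1*erf(sqrt(2)*b*sqrt(k)/2)/(2*sqrt(k)) - C2, (k > 0) | (k < 0)), (-C1*b - C2, True))


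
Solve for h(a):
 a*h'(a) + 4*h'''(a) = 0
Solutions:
 h(a) = C1 + Integral(C2*airyai(-2^(1/3)*a/2) + C3*airybi(-2^(1/3)*a/2), a)


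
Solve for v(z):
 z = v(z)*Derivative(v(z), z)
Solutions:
 v(z) = -sqrt(C1 + z^2)
 v(z) = sqrt(C1 + z^2)


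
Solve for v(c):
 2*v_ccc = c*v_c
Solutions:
 v(c) = C1 + Integral(C2*airyai(2^(2/3)*c/2) + C3*airybi(2^(2/3)*c/2), c)


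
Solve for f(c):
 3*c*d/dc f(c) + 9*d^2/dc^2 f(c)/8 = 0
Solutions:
 f(c) = C1 + C2*erf(2*sqrt(3)*c/3)


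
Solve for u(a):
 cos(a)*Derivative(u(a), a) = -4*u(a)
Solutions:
 u(a) = C1*(sin(a)^2 - 2*sin(a) + 1)/(sin(a)^2 + 2*sin(a) + 1)


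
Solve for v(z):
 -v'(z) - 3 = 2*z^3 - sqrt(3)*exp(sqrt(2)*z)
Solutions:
 v(z) = C1 - z^4/2 - 3*z + sqrt(6)*exp(sqrt(2)*z)/2


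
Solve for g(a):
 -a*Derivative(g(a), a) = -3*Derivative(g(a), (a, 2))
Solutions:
 g(a) = C1 + C2*erfi(sqrt(6)*a/6)


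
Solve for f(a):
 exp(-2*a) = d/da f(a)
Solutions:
 f(a) = C1 - exp(-2*a)/2


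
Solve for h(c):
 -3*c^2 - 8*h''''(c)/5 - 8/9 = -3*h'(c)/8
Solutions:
 h(c) = C1 + C4*exp(15^(1/3)*c/4) + 8*c^3/3 + 64*c/27 + (C2*sin(3^(5/6)*5^(1/3)*c/8) + C3*cos(3^(5/6)*5^(1/3)*c/8))*exp(-15^(1/3)*c/8)


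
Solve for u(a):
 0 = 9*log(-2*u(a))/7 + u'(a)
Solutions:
 7*Integral(1/(log(-_y) + log(2)), (_y, u(a)))/9 = C1 - a


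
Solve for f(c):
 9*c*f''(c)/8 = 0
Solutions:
 f(c) = C1 + C2*c


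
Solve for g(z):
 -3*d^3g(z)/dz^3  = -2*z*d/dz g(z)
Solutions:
 g(z) = C1 + Integral(C2*airyai(2^(1/3)*3^(2/3)*z/3) + C3*airybi(2^(1/3)*3^(2/3)*z/3), z)


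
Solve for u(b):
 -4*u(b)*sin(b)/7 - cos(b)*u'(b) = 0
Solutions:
 u(b) = C1*cos(b)^(4/7)


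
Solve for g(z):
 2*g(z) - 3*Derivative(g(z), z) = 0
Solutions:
 g(z) = C1*exp(2*z/3)


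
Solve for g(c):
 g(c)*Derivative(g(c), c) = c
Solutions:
 g(c) = -sqrt(C1 + c^2)
 g(c) = sqrt(C1 + c^2)


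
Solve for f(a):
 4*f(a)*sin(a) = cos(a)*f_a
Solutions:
 f(a) = C1/cos(a)^4


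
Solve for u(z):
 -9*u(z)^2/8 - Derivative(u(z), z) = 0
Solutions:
 u(z) = 8/(C1 + 9*z)


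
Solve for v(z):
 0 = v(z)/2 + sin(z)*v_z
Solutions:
 v(z) = C1*(cos(z) + 1)^(1/4)/(cos(z) - 1)^(1/4)


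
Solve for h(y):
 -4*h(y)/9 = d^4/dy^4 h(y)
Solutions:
 h(y) = (C1*sin(sqrt(3)*y/3) + C2*cos(sqrt(3)*y/3))*exp(-sqrt(3)*y/3) + (C3*sin(sqrt(3)*y/3) + C4*cos(sqrt(3)*y/3))*exp(sqrt(3)*y/3)


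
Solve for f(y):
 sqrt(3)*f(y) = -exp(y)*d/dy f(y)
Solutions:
 f(y) = C1*exp(sqrt(3)*exp(-y))


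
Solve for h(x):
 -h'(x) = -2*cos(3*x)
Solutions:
 h(x) = C1 + 2*sin(3*x)/3


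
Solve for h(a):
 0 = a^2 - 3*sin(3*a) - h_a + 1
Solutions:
 h(a) = C1 + a^3/3 + a + cos(3*a)


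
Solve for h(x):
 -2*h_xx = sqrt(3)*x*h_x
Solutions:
 h(x) = C1 + C2*erf(3^(1/4)*x/2)


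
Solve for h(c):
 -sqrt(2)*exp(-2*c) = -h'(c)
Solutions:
 h(c) = C1 - sqrt(2)*exp(-2*c)/2


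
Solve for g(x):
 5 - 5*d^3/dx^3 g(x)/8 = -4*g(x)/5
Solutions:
 g(x) = C3*exp(2*2^(2/3)*5^(1/3)*x/5) + (C1*sin(2^(2/3)*sqrt(3)*5^(1/3)*x/5) + C2*cos(2^(2/3)*sqrt(3)*5^(1/3)*x/5))*exp(-2^(2/3)*5^(1/3)*x/5) - 25/4


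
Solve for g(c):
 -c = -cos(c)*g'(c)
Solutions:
 g(c) = C1 + Integral(c/cos(c), c)


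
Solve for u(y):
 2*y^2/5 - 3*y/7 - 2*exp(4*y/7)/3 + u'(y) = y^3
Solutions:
 u(y) = C1 + y^4/4 - 2*y^3/15 + 3*y^2/14 + 7*exp(4*y/7)/6


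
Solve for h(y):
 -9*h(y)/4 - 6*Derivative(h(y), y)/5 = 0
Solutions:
 h(y) = C1*exp(-15*y/8)


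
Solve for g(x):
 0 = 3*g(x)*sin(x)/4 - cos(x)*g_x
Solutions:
 g(x) = C1/cos(x)^(3/4)


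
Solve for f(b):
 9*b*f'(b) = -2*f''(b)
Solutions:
 f(b) = C1 + C2*erf(3*b/2)


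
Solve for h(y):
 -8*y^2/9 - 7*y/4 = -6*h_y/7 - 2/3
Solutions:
 h(y) = C1 + 28*y^3/81 + 49*y^2/48 - 7*y/9


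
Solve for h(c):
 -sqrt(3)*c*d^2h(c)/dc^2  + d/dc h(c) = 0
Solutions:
 h(c) = C1 + C2*c^(sqrt(3)/3 + 1)


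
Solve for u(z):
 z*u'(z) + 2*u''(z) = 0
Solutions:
 u(z) = C1 + C2*erf(z/2)


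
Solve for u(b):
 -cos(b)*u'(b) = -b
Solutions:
 u(b) = C1 + Integral(b/cos(b), b)


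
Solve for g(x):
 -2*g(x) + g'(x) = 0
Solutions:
 g(x) = C1*exp(2*x)


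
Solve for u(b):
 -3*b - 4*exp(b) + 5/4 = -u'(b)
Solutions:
 u(b) = C1 + 3*b^2/2 - 5*b/4 + 4*exp(b)


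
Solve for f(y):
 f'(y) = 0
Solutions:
 f(y) = C1


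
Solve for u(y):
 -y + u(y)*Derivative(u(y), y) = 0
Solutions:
 u(y) = -sqrt(C1 + y^2)
 u(y) = sqrt(C1 + y^2)


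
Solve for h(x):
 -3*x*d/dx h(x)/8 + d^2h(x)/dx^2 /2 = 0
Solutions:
 h(x) = C1 + C2*erfi(sqrt(6)*x/4)


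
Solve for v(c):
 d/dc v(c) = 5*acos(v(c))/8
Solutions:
 Integral(1/acos(_y), (_y, v(c))) = C1 + 5*c/8


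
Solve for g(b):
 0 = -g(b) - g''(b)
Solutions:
 g(b) = C1*sin(b) + C2*cos(b)


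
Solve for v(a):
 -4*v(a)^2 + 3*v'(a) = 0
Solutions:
 v(a) = -3/(C1 + 4*a)


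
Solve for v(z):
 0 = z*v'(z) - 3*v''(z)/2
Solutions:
 v(z) = C1 + C2*erfi(sqrt(3)*z/3)


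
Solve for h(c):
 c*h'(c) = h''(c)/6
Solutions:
 h(c) = C1 + C2*erfi(sqrt(3)*c)


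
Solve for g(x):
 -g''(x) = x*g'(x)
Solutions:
 g(x) = C1 + C2*erf(sqrt(2)*x/2)


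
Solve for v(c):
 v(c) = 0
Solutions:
 v(c) = 0


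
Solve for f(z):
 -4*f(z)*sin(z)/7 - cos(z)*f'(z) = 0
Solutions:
 f(z) = C1*cos(z)^(4/7)


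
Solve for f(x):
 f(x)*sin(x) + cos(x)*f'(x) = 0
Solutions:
 f(x) = C1*cos(x)


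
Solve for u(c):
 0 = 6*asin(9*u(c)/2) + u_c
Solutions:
 Integral(1/asin(9*_y/2), (_y, u(c))) = C1 - 6*c


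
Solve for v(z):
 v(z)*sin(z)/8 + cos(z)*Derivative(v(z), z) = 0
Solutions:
 v(z) = C1*cos(z)^(1/8)


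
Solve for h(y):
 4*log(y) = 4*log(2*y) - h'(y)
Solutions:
 h(y) = C1 + 4*y*log(2)


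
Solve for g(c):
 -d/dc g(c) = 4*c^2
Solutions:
 g(c) = C1 - 4*c^3/3


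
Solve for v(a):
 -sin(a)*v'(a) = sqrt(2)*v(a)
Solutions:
 v(a) = C1*(cos(a) + 1)^(sqrt(2)/2)/(cos(a) - 1)^(sqrt(2)/2)


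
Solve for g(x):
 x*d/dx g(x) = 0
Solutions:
 g(x) = C1


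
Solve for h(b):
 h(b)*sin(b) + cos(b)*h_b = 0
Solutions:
 h(b) = C1*cos(b)


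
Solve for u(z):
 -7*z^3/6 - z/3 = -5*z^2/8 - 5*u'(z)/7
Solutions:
 u(z) = C1 + 49*z^4/120 - 7*z^3/24 + 7*z^2/30


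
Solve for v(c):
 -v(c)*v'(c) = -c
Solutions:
 v(c) = -sqrt(C1 + c^2)
 v(c) = sqrt(C1 + c^2)


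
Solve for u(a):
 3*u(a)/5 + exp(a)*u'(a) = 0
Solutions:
 u(a) = C1*exp(3*exp(-a)/5)


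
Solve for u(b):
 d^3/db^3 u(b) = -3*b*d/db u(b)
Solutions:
 u(b) = C1 + Integral(C2*airyai(-3^(1/3)*b) + C3*airybi(-3^(1/3)*b), b)


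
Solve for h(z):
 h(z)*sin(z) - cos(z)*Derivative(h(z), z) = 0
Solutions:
 h(z) = C1/cos(z)


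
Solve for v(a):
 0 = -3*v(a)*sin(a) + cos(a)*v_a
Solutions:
 v(a) = C1/cos(a)^3


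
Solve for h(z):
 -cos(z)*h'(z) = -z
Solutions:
 h(z) = C1 + Integral(z/cos(z), z)


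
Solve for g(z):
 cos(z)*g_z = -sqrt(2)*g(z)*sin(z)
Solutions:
 g(z) = C1*cos(z)^(sqrt(2))


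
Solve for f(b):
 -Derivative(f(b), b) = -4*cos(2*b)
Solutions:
 f(b) = C1 + 2*sin(2*b)


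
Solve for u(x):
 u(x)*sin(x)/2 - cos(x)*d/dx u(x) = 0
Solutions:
 u(x) = C1/sqrt(cos(x))


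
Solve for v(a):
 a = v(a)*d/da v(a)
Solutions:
 v(a) = -sqrt(C1 + a^2)
 v(a) = sqrt(C1 + a^2)


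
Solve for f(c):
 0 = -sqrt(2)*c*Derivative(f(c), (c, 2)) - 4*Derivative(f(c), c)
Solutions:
 f(c) = C1 + C2*c^(1 - 2*sqrt(2))


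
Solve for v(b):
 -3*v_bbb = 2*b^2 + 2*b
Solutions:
 v(b) = C1 + C2*b + C3*b^2 - b^5/90 - b^4/36


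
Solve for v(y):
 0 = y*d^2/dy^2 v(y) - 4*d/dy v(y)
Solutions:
 v(y) = C1 + C2*y^5


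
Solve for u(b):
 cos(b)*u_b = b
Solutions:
 u(b) = C1 + Integral(b/cos(b), b)


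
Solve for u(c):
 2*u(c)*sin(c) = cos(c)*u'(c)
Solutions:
 u(c) = C1/cos(c)^2


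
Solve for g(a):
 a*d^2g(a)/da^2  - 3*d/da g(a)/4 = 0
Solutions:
 g(a) = C1 + C2*a^(7/4)


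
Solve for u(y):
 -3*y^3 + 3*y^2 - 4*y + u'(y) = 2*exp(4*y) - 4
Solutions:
 u(y) = C1 + 3*y^4/4 - y^3 + 2*y^2 - 4*y + exp(4*y)/2


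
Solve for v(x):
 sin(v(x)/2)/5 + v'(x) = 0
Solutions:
 x/5 + log(cos(v(x)/2) - 1) - log(cos(v(x)/2) + 1) = C1


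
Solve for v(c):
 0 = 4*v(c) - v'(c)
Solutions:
 v(c) = C1*exp(4*c)


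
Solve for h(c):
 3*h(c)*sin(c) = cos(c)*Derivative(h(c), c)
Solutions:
 h(c) = C1/cos(c)^3


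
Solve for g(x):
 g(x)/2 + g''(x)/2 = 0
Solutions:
 g(x) = C1*sin(x) + C2*cos(x)


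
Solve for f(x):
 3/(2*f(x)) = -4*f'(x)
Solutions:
 f(x) = -sqrt(C1 - 3*x)/2
 f(x) = sqrt(C1 - 3*x)/2


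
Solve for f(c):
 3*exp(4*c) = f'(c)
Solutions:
 f(c) = C1 + 3*exp(4*c)/4


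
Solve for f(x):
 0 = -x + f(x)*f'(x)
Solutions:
 f(x) = -sqrt(C1 + x^2)
 f(x) = sqrt(C1 + x^2)


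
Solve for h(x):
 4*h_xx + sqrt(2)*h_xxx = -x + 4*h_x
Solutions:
 h(x) = C1 + C2*exp(sqrt(2)*x*(-1 + sqrt(1 + sqrt(2)))) + C3*exp(-sqrt(2)*x*(1 + sqrt(1 + sqrt(2)))) + x^2/8 + x/4


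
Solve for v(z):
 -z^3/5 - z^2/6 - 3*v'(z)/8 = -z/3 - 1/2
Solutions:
 v(z) = C1 - 2*z^4/15 - 4*z^3/27 + 4*z^2/9 + 4*z/3


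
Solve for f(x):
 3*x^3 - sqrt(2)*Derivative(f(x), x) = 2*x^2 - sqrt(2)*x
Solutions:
 f(x) = C1 + 3*sqrt(2)*x^4/8 - sqrt(2)*x^3/3 + x^2/2


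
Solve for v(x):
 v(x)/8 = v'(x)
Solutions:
 v(x) = C1*exp(x/8)


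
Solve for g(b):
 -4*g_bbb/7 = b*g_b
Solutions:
 g(b) = C1 + Integral(C2*airyai(-14^(1/3)*b/2) + C3*airybi(-14^(1/3)*b/2), b)


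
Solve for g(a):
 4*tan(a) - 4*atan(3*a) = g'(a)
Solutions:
 g(a) = C1 - 4*a*atan(3*a) + 2*log(9*a^2 + 1)/3 - 4*log(cos(a))


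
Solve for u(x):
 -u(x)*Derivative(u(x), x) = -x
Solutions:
 u(x) = -sqrt(C1 + x^2)
 u(x) = sqrt(C1 + x^2)


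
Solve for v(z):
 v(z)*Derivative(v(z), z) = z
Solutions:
 v(z) = -sqrt(C1 + z^2)
 v(z) = sqrt(C1 + z^2)


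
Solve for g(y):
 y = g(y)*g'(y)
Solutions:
 g(y) = -sqrt(C1 + y^2)
 g(y) = sqrt(C1 + y^2)


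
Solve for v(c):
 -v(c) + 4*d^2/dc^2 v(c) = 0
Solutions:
 v(c) = C1*exp(-c/2) + C2*exp(c/2)


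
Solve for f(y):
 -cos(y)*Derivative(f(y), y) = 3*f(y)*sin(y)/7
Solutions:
 f(y) = C1*cos(y)^(3/7)


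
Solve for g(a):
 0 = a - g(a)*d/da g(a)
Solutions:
 g(a) = -sqrt(C1 + a^2)
 g(a) = sqrt(C1 + a^2)


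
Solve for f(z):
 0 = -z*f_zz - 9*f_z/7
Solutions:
 f(z) = C1 + C2/z^(2/7)


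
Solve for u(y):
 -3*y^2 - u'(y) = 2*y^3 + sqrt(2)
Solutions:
 u(y) = C1 - y^4/2 - y^3 - sqrt(2)*y


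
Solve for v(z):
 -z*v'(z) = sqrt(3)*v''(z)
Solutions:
 v(z) = C1 + C2*erf(sqrt(2)*3^(3/4)*z/6)


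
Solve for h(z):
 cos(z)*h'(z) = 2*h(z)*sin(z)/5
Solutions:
 h(z) = C1/cos(z)^(2/5)


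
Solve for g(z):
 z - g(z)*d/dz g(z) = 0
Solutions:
 g(z) = -sqrt(C1 + z^2)
 g(z) = sqrt(C1 + z^2)


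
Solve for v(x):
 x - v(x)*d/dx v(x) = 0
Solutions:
 v(x) = -sqrt(C1 + x^2)
 v(x) = sqrt(C1 + x^2)


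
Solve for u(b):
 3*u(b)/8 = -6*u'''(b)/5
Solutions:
 u(b) = C3*exp(-2^(2/3)*5^(1/3)*b/4) + (C1*sin(2^(2/3)*sqrt(3)*5^(1/3)*b/8) + C2*cos(2^(2/3)*sqrt(3)*5^(1/3)*b/8))*exp(2^(2/3)*5^(1/3)*b/8)


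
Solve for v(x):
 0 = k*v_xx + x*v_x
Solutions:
 v(x) = C1 + C2*sqrt(k)*erf(sqrt(2)*x*sqrt(1/k)/2)


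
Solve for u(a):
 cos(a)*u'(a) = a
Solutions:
 u(a) = C1 + Integral(a/cos(a), a)


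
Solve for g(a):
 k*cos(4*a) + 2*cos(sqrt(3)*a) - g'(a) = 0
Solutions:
 g(a) = C1 + k*sin(4*a)/4 + 2*sqrt(3)*sin(sqrt(3)*a)/3


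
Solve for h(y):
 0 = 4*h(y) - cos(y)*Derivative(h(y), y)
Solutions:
 h(y) = C1*(sin(y)^2 + 2*sin(y) + 1)/(sin(y)^2 - 2*sin(y) + 1)


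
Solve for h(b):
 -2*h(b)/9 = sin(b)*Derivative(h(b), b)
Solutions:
 h(b) = C1*(cos(b) + 1)^(1/9)/(cos(b) - 1)^(1/9)


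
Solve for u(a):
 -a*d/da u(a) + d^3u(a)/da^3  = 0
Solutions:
 u(a) = C1 + Integral(C2*airyai(a) + C3*airybi(a), a)


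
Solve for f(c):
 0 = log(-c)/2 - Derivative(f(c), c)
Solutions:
 f(c) = C1 + c*log(-c)/2 - c/2


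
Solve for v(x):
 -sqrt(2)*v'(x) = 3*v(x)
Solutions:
 v(x) = C1*exp(-3*sqrt(2)*x/2)


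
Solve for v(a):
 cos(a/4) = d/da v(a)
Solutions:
 v(a) = C1 + 4*sin(a/4)


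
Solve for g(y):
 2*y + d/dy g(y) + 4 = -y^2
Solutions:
 g(y) = C1 - y^3/3 - y^2 - 4*y


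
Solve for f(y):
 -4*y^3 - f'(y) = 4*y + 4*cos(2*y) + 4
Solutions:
 f(y) = C1 - y^4 - 2*y^2 - 4*y - 2*sin(2*y)


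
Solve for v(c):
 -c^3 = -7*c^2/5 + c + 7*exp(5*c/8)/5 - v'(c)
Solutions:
 v(c) = C1 + c^4/4 - 7*c^3/15 + c^2/2 + 56*exp(5*c/8)/25


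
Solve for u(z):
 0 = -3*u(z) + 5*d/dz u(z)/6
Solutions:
 u(z) = C1*exp(18*z/5)


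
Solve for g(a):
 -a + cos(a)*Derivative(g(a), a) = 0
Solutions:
 g(a) = C1 + Integral(a/cos(a), a)


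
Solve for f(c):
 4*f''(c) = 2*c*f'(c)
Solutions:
 f(c) = C1 + C2*erfi(c/2)


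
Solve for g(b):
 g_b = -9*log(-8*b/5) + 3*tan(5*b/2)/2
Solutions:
 g(b) = C1 - 9*b*log(-b) - 27*b*log(2) + 9*b + 9*b*log(5) - 3*log(cos(5*b/2))/5


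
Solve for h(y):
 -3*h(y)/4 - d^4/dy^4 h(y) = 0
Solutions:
 h(y) = (C1*sin(3^(1/4)*y/2) + C2*cos(3^(1/4)*y/2))*exp(-3^(1/4)*y/2) + (C3*sin(3^(1/4)*y/2) + C4*cos(3^(1/4)*y/2))*exp(3^(1/4)*y/2)


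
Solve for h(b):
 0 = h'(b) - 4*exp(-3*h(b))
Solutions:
 h(b) = log(C1 + 12*b)/3
 h(b) = log((-3^(1/3) - 3^(5/6)*I)*(C1 + 4*b)^(1/3)/2)
 h(b) = log((-3^(1/3) + 3^(5/6)*I)*(C1 + 4*b)^(1/3)/2)


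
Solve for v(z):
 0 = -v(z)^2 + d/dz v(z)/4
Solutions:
 v(z) = -1/(C1 + 4*z)


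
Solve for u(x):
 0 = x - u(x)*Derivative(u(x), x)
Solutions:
 u(x) = -sqrt(C1 + x^2)
 u(x) = sqrt(C1 + x^2)


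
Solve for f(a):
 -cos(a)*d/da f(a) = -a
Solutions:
 f(a) = C1 + Integral(a/cos(a), a)


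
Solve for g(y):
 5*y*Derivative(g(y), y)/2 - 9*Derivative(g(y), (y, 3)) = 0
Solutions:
 g(y) = C1 + Integral(C2*airyai(60^(1/3)*y/6) + C3*airybi(60^(1/3)*y/6), y)


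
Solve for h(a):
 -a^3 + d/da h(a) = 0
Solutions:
 h(a) = C1 + a^4/4


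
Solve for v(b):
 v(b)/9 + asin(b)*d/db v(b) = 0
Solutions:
 v(b) = C1*exp(-Integral(1/asin(b), b)/9)


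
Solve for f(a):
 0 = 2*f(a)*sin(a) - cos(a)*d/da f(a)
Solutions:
 f(a) = C1/cos(a)^2


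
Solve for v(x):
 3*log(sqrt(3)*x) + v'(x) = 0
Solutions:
 v(x) = C1 - 3*x*log(x) - 3*x*log(3)/2 + 3*x


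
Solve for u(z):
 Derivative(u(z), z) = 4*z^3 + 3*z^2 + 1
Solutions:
 u(z) = C1 + z^4 + z^3 + z


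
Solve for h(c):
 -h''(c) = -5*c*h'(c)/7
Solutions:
 h(c) = C1 + C2*erfi(sqrt(70)*c/14)


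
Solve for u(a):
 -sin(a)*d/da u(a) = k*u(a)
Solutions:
 u(a) = C1*exp(k*(-log(cos(a) - 1) + log(cos(a) + 1))/2)


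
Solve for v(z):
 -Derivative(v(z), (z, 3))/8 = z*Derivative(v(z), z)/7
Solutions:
 v(z) = C1 + Integral(C2*airyai(-2*7^(2/3)*z/7) + C3*airybi(-2*7^(2/3)*z/7), z)


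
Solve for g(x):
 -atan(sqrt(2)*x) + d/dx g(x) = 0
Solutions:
 g(x) = C1 + x*atan(sqrt(2)*x) - sqrt(2)*log(2*x^2 + 1)/4


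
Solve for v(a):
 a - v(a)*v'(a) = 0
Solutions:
 v(a) = -sqrt(C1 + a^2)
 v(a) = sqrt(C1 + a^2)


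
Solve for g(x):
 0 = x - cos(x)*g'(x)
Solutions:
 g(x) = C1 + Integral(x/cos(x), x)


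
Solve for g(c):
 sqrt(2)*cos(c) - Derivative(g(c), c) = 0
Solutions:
 g(c) = C1 + sqrt(2)*sin(c)


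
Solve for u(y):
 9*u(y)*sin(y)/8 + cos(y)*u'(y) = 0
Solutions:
 u(y) = C1*cos(y)^(9/8)


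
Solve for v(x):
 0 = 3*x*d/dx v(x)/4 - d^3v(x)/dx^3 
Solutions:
 v(x) = C1 + Integral(C2*airyai(6^(1/3)*x/2) + C3*airybi(6^(1/3)*x/2), x)


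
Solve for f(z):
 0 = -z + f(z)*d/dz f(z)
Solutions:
 f(z) = -sqrt(C1 + z^2)
 f(z) = sqrt(C1 + z^2)


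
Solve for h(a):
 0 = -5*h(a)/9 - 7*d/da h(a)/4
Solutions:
 h(a) = C1*exp(-20*a/63)


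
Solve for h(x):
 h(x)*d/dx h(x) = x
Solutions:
 h(x) = -sqrt(C1 + x^2)
 h(x) = sqrt(C1 + x^2)


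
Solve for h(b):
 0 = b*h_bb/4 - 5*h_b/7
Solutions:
 h(b) = C1 + C2*b^(27/7)


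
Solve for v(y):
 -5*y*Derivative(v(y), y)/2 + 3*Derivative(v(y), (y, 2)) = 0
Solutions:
 v(y) = C1 + C2*erfi(sqrt(15)*y/6)


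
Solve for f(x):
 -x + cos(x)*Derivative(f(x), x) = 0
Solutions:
 f(x) = C1 + Integral(x/cos(x), x)


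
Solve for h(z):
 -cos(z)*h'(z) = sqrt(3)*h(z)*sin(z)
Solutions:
 h(z) = C1*cos(z)^(sqrt(3))


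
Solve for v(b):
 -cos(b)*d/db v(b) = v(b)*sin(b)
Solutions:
 v(b) = C1*cos(b)


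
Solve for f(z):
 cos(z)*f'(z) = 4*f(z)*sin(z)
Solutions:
 f(z) = C1/cos(z)^4


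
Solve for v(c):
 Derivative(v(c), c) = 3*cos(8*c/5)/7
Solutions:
 v(c) = C1 + 15*sin(8*c/5)/56


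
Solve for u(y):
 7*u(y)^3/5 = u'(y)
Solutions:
 u(y) = -sqrt(10)*sqrt(-1/(C1 + 7*y))/2
 u(y) = sqrt(10)*sqrt(-1/(C1 + 7*y))/2


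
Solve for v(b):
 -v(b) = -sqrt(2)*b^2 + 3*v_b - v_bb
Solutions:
 v(b) = C1*exp(b*(3 - sqrt(13))/2) + C2*exp(b*(3 + sqrt(13))/2) + sqrt(2)*b^2 - 6*sqrt(2)*b + 20*sqrt(2)


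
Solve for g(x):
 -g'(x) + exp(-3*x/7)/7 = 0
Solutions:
 g(x) = C1 - exp(-3*x/7)/3


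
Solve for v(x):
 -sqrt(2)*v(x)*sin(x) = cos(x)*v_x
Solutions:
 v(x) = C1*cos(x)^(sqrt(2))


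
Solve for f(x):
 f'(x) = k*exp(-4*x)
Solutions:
 f(x) = C1 - k*exp(-4*x)/4


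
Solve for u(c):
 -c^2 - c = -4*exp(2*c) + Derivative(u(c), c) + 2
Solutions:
 u(c) = C1 - c^3/3 - c^2/2 - 2*c + 2*exp(2*c)


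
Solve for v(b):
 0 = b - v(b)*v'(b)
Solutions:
 v(b) = -sqrt(C1 + b^2)
 v(b) = sqrt(C1 + b^2)


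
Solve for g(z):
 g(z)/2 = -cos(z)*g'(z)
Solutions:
 g(z) = C1*(sin(z) - 1)^(1/4)/(sin(z) + 1)^(1/4)


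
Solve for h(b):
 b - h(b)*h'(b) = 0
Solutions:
 h(b) = -sqrt(C1 + b^2)
 h(b) = sqrt(C1 + b^2)


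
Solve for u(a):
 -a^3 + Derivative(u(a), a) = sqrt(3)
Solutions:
 u(a) = C1 + a^4/4 + sqrt(3)*a


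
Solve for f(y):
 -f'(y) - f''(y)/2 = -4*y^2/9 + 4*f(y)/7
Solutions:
 f(y) = 7*y^2/9 - 49*y/18 + (C1*sin(sqrt(7)*y/7) + C2*cos(sqrt(7)*y/7))*exp(-y) + 245/72


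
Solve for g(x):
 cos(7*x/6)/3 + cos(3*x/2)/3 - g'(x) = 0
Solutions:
 g(x) = C1 + 2*sin(7*x/6)/7 + 2*sin(3*x/2)/9


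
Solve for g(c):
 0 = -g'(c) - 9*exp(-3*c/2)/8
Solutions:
 g(c) = C1 + 3*exp(-3*c/2)/4


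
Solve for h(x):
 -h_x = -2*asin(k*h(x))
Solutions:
 Integral(1/asin(_y*k), (_y, h(x))) = C1 + 2*x


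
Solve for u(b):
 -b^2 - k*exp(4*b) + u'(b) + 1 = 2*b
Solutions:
 u(b) = C1 + b^3/3 + b^2 - b + k*exp(4*b)/4


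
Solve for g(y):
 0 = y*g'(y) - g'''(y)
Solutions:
 g(y) = C1 + Integral(C2*airyai(y) + C3*airybi(y), y)


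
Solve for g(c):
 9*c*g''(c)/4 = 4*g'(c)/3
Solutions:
 g(c) = C1 + C2*c^(43/27)


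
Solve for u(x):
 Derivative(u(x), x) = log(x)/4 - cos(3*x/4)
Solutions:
 u(x) = C1 + x*log(x)/4 - x/4 - 4*sin(3*x/4)/3


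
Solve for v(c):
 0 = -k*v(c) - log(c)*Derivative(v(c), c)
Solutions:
 v(c) = C1*exp(-k*li(c))


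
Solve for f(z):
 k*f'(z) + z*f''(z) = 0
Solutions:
 f(z) = C1 + z^(1 - re(k))*(C2*sin(log(z)*Abs(im(k))) + C3*cos(log(z)*im(k)))


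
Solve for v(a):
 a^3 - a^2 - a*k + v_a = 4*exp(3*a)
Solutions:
 v(a) = C1 - a^4/4 + a^3/3 + a^2*k/2 + 4*exp(3*a)/3


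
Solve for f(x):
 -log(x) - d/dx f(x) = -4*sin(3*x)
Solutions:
 f(x) = C1 - x*log(x) + x - 4*cos(3*x)/3


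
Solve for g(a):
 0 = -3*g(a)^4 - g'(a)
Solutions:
 g(a) = (-3^(2/3) - 3*3^(1/6)*I)*(1/(C1 + 3*a))^(1/3)/6
 g(a) = (-3^(2/3) + 3*3^(1/6)*I)*(1/(C1 + 3*a))^(1/3)/6
 g(a) = (1/(C1 + 9*a))^(1/3)


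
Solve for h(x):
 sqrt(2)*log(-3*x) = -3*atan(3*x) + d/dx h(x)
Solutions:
 h(x) = C1 + sqrt(2)*x*(log(-x) - 1) + 3*x*atan(3*x) + sqrt(2)*x*log(3) - log(9*x^2 + 1)/2


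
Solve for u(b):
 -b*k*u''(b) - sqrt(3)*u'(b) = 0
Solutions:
 u(b) = C1 + b^(((re(k) - sqrt(3))*re(k) + im(k)^2)/(re(k)^2 + im(k)^2))*(C2*sin(sqrt(3)*log(b)*Abs(im(k))/(re(k)^2 + im(k)^2)) + C3*cos(sqrt(3)*log(b)*im(k)/(re(k)^2 + im(k)^2)))


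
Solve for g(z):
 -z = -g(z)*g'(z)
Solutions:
 g(z) = -sqrt(C1 + z^2)
 g(z) = sqrt(C1 + z^2)


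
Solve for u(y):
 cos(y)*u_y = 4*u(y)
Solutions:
 u(y) = C1*(sin(y)^2 + 2*sin(y) + 1)/(sin(y)^2 - 2*sin(y) + 1)


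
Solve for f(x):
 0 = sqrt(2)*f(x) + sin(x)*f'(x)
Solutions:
 f(x) = C1*(cos(x) + 1)^(sqrt(2)/2)/(cos(x) - 1)^(sqrt(2)/2)


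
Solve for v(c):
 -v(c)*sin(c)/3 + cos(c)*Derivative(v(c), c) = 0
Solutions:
 v(c) = C1/cos(c)^(1/3)


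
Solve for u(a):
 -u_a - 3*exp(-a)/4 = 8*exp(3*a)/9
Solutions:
 u(a) = C1 - 8*exp(3*a)/27 + 3*exp(-a)/4


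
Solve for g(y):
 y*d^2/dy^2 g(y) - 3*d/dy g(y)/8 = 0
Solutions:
 g(y) = C1 + C2*y^(11/8)


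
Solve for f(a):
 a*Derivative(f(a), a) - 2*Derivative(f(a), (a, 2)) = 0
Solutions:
 f(a) = C1 + C2*erfi(a/2)


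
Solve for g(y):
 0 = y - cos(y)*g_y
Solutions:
 g(y) = C1 + Integral(y/cos(y), y)


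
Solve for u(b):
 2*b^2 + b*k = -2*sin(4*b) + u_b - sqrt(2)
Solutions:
 u(b) = C1 + 2*b^3/3 + b^2*k/2 + sqrt(2)*b - cos(4*b)/2


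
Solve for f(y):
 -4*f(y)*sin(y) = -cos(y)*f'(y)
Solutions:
 f(y) = C1/cos(y)^4


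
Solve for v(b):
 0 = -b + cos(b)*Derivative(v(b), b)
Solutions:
 v(b) = C1 + Integral(b/cos(b), b)


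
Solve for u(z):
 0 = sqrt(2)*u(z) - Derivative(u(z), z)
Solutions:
 u(z) = C1*exp(sqrt(2)*z)


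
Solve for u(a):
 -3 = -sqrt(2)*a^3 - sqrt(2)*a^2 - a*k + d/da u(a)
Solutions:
 u(a) = C1 + sqrt(2)*a^4/4 + sqrt(2)*a^3/3 + a^2*k/2 - 3*a


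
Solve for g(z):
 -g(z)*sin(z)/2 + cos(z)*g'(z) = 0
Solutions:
 g(z) = C1/sqrt(cos(z))


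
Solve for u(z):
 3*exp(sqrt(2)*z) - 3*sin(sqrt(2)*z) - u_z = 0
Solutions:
 u(z) = C1 + 3*sqrt(2)*exp(sqrt(2)*z)/2 + 3*sqrt(2)*cos(sqrt(2)*z)/2


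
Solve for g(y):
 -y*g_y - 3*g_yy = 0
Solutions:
 g(y) = C1 + C2*erf(sqrt(6)*y/6)


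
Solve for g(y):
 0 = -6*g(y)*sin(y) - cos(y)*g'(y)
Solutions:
 g(y) = C1*cos(y)^6


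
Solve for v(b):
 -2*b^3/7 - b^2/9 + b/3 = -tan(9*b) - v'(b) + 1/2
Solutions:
 v(b) = C1 + b^4/14 + b^3/27 - b^2/6 + b/2 + log(cos(9*b))/9


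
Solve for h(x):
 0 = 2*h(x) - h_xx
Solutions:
 h(x) = C1*exp(-sqrt(2)*x) + C2*exp(sqrt(2)*x)


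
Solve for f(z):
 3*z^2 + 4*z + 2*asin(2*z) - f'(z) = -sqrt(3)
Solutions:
 f(z) = C1 + z^3 + 2*z^2 + 2*z*asin(2*z) + sqrt(3)*z + sqrt(1 - 4*z^2)


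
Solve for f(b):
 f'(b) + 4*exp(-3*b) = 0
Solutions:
 f(b) = C1 + 4*exp(-3*b)/3


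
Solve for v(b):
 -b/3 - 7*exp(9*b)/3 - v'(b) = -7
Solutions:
 v(b) = C1 - b^2/6 + 7*b - 7*exp(9*b)/27


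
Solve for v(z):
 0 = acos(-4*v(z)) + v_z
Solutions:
 Integral(1/acos(-4*_y), (_y, v(z))) = C1 - z


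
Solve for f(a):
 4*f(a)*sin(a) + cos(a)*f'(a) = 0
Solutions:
 f(a) = C1*cos(a)^4


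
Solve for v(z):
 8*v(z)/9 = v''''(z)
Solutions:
 v(z) = C1*exp(-2^(3/4)*sqrt(3)*z/3) + C2*exp(2^(3/4)*sqrt(3)*z/3) + C3*sin(2^(3/4)*sqrt(3)*z/3) + C4*cos(2^(3/4)*sqrt(3)*z/3)


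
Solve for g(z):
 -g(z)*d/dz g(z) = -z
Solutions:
 g(z) = -sqrt(C1 + z^2)
 g(z) = sqrt(C1 + z^2)


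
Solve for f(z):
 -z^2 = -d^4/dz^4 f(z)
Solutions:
 f(z) = C1 + C2*z + C3*z^2 + C4*z^3 + z^6/360


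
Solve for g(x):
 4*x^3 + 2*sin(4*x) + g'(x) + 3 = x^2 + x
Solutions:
 g(x) = C1 - x^4 + x^3/3 + x^2/2 - 3*x + cos(4*x)/2


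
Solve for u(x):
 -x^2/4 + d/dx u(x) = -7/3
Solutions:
 u(x) = C1 + x^3/12 - 7*x/3


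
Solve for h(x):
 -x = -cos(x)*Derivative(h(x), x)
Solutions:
 h(x) = C1 + Integral(x/cos(x), x)


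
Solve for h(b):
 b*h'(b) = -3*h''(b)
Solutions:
 h(b) = C1 + C2*erf(sqrt(6)*b/6)


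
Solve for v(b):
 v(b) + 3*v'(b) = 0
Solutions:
 v(b) = C1*exp(-b/3)


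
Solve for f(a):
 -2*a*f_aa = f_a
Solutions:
 f(a) = C1 + C2*sqrt(a)


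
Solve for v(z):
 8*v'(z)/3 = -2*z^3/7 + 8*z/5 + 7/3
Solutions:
 v(z) = C1 - 3*z^4/112 + 3*z^2/10 + 7*z/8


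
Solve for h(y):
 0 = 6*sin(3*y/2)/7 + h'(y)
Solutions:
 h(y) = C1 + 4*cos(3*y/2)/7


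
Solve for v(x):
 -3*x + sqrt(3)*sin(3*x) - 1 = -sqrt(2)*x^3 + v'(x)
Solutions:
 v(x) = C1 + sqrt(2)*x^4/4 - 3*x^2/2 - x - sqrt(3)*cos(3*x)/3


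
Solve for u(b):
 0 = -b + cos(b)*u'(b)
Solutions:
 u(b) = C1 + Integral(b/cos(b), b)


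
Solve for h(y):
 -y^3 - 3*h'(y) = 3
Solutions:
 h(y) = C1 - y^4/12 - y


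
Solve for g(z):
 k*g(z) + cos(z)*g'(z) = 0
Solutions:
 g(z) = C1*exp(k*(log(sin(z) - 1) - log(sin(z) + 1))/2)


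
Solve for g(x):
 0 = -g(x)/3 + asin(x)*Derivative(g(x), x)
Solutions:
 g(x) = C1*exp(Integral(1/asin(x), x)/3)


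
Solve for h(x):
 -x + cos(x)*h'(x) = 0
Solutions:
 h(x) = C1 + Integral(x/cos(x), x)


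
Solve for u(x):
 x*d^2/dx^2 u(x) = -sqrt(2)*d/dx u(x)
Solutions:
 u(x) = C1 + C2*x^(1 - sqrt(2))


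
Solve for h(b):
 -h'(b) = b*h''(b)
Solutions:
 h(b) = C1 + C2*log(b)


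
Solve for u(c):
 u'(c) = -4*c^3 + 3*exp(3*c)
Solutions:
 u(c) = C1 - c^4 + exp(3*c)


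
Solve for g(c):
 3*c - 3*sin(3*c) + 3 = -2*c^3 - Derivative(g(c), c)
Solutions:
 g(c) = C1 - c^4/2 - 3*c^2/2 - 3*c - cos(3*c)


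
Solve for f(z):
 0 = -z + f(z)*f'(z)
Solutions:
 f(z) = -sqrt(C1 + z^2)
 f(z) = sqrt(C1 + z^2)


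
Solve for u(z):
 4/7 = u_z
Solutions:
 u(z) = C1 + 4*z/7


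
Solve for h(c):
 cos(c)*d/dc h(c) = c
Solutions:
 h(c) = C1 + Integral(c/cos(c), c)


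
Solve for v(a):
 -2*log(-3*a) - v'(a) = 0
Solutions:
 v(a) = C1 - 2*a*log(-a) + 2*a*(1 - log(3))


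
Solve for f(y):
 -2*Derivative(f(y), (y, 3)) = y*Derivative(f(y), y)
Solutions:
 f(y) = C1 + Integral(C2*airyai(-2^(2/3)*y/2) + C3*airybi(-2^(2/3)*y/2), y)


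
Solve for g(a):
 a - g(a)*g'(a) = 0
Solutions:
 g(a) = -sqrt(C1 + a^2)
 g(a) = sqrt(C1 + a^2)


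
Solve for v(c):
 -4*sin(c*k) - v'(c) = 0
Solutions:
 v(c) = C1 + 4*cos(c*k)/k


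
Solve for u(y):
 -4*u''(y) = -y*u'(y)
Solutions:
 u(y) = C1 + C2*erfi(sqrt(2)*y/4)


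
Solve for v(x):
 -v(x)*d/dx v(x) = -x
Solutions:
 v(x) = -sqrt(C1 + x^2)
 v(x) = sqrt(C1 + x^2)


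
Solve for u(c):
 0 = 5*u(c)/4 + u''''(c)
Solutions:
 u(c) = (C1*sin(5^(1/4)*c/2) + C2*cos(5^(1/4)*c/2))*exp(-5^(1/4)*c/2) + (C3*sin(5^(1/4)*c/2) + C4*cos(5^(1/4)*c/2))*exp(5^(1/4)*c/2)


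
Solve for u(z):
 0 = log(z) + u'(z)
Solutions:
 u(z) = C1 - z*log(z) + z


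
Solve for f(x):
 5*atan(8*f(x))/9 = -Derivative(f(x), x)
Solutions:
 Integral(1/atan(8*_y), (_y, f(x))) = C1 - 5*x/9


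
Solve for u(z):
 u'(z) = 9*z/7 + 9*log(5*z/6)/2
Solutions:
 u(z) = C1 + 9*z^2/14 + 9*z*log(z)/2 - 9*z*log(6)/2 - 9*z/2 + 9*z*log(5)/2


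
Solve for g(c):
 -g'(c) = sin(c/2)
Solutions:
 g(c) = C1 + 2*cos(c/2)


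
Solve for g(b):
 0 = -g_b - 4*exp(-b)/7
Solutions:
 g(b) = C1 + 4*exp(-b)/7


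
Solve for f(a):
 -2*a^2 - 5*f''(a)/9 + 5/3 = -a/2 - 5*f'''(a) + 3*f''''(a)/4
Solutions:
 f(a) = C1 + C2*a + C3*exp(2*a*(15 - sqrt(210))/9) + C4*exp(2*a*(sqrt(210) + 15)/9) - 3*a^4/10 - 213*a^3/20 - 28119*a^2/100


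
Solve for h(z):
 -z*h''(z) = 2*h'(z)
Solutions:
 h(z) = C1 + C2/z


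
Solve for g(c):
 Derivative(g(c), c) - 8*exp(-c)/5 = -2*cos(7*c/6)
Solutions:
 g(c) = C1 - 12*sin(7*c/6)/7 - 8*exp(-c)/5


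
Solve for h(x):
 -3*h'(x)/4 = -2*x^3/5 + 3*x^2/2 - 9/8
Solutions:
 h(x) = C1 + 2*x^4/15 - 2*x^3/3 + 3*x/2


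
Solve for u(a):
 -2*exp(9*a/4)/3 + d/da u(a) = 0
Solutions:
 u(a) = C1 + 8*exp(9*a/4)/27


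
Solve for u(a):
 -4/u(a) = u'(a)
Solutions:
 u(a) = -sqrt(C1 - 8*a)
 u(a) = sqrt(C1 - 8*a)


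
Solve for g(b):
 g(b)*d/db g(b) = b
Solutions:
 g(b) = -sqrt(C1 + b^2)
 g(b) = sqrt(C1 + b^2)


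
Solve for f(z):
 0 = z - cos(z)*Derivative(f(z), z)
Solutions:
 f(z) = C1 + Integral(z/cos(z), z)


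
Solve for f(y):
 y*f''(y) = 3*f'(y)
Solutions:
 f(y) = C1 + C2*y^4


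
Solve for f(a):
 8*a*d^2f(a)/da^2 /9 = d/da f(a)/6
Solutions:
 f(a) = C1 + C2*a^(19/16)


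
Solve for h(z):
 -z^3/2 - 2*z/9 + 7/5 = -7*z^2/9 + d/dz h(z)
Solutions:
 h(z) = C1 - z^4/8 + 7*z^3/27 - z^2/9 + 7*z/5


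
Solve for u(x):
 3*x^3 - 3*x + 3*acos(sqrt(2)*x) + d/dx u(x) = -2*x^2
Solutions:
 u(x) = C1 - 3*x^4/4 - 2*x^3/3 + 3*x^2/2 - 3*x*acos(sqrt(2)*x) + 3*sqrt(2)*sqrt(1 - 2*x^2)/2


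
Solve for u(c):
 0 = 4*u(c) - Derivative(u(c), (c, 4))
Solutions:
 u(c) = C1*exp(-sqrt(2)*c) + C2*exp(sqrt(2)*c) + C3*sin(sqrt(2)*c) + C4*cos(sqrt(2)*c)


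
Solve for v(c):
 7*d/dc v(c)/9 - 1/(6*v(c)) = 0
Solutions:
 v(c) = -sqrt(C1 + 21*c)/7
 v(c) = sqrt(C1 + 21*c)/7


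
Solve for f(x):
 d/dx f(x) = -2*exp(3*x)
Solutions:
 f(x) = C1 - 2*exp(3*x)/3


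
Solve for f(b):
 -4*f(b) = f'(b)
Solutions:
 f(b) = C1*exp(-4*b)


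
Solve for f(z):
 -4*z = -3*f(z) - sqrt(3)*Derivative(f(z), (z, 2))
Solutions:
 f(z) = C1*sin(3^(1/4)*z) + C2*cos(3^(1/4)*z) + 4*z/3


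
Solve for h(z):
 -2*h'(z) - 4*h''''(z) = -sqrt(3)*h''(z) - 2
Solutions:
 h(z) = C1 + C2*exp(z*(3^(5/6)/(sqrt(36 - sqrt(3)) + 6)^(1/3) + 3^(2/3)*(sqrt(36 - sqrt(3)) + 6)^(1/3))/12)*sin(z*(-3^(1/6)*(sqrt(36 - sqrt(3)) + 6)^(1/3) + 3^(1/3)/(sqrt(36 - sqrt(3)) + 6)^(1/3))/4) + C3*exp(z*(3^(5/6)/(sqrt(36 - sqrt(3)) + 6)^(1/3) + 3^(2/3)*(sqrt(36 - sqrt(3)) + 6)^(1/3))/12)*cos(z*(-3^(1/6)*(sqrt(36 - sqrt(3)) + 6)^(1/3) + 3^(1/3)/(sqrt(36 - sqrt(3)) + 6)^(1/3))/4) + C4*exp(-z*(3^(5/6)/(sqrt(36 - sqrt(3)) + 6)^(1/3) + 3^(2/3)*(sqrt(36 - sqrt(3)) + 6)^(1/3))/6) + z


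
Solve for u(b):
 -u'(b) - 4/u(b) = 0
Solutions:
 u(b) = -sqrt(C1 - 8*b)
 u(b) = sqrt(C1 - 8*b)


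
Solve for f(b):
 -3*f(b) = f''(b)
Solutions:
 f(b) = C1*sin(sqrt(3)*b) + C2*cos(sqrt(3)*b)


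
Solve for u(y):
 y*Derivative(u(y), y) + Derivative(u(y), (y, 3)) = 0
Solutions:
 u(y) = C1 + Integral(C2*airyai(-y) + C3*airybi(-y), y)


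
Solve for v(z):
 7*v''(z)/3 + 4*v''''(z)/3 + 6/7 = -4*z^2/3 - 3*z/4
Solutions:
 v(z) = C1 + C2*z + C3*sin(sqrt(7)*z/2) + C4*cos(sqrt(7)*z/2) - z^4/21 - 3*z^3/56 + z^2/7


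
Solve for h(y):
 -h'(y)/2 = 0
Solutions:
 h(y) = C1
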